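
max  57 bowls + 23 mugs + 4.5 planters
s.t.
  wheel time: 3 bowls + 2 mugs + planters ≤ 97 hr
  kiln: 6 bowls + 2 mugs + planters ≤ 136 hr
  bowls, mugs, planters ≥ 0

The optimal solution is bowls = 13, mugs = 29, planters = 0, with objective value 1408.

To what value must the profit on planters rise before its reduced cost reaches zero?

At the optimum: wheel time uses 97 of 97 (binding); kiln uses 136 of 136 (binding).
The binding rows give the dual system: 3·y_wheel time + 6·y_kiln = 57 and 2·y_wheel time + 2·y_kiln = 23.
Solving: y_wheel time = 4, y_kiln = 7.5.
planters enters the basis when its profit ≥ yᵀa₃ = 4·1 + 7.5·1 = 11.5.

11.5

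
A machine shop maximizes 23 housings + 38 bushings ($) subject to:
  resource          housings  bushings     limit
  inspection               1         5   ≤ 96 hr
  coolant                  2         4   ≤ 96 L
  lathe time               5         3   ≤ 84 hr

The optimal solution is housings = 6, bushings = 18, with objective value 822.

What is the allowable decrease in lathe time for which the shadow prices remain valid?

26.4

Binding constraints: inspection, lathe time. The basis is B = [[1,5],[5,3]] with det -22.
Per unit decrease in lathe time, x* moves by d = (-0.2273, 0.0455).
The basis stays optimal until housings reaches 0; allowable decrease = 26.4 hr.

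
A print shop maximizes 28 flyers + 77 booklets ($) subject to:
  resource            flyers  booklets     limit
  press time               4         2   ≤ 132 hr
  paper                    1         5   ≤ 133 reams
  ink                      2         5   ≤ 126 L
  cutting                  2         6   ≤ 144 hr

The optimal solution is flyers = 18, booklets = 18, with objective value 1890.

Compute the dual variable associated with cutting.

7

Binding: ink and cutting. Non-binding: press time (24 unused), paper (25 unused).
By complementary slackness, y = 0 for the non-binding constraints.
The binding rows give the dual system: 2·y_ink + 2·y_cutting = 28 and 5·y_ink + 6·y_cutting = 77.
This yields shadow prices y_ink = 7, y_cutting = 7.
Shadow price of cutting = 7.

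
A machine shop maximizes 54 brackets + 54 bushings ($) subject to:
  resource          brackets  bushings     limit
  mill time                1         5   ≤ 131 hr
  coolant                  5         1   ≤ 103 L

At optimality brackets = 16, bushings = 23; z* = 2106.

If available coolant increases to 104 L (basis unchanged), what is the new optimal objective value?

Check each constraint at x*: mill time 131/131 (tight); coolant 103/103 (tight).
The binding rows give the dual system: 1·y_mill time + 5·y_coolant = 54 and 5·y_mill time + 1·y_coolant = 54.
→ y_mill time = 9 and y_coolant = 9.
Δz = y_coolant·Δb = 9 × (1) = 9, so new z* = 2106 + 9 = 2115.

2115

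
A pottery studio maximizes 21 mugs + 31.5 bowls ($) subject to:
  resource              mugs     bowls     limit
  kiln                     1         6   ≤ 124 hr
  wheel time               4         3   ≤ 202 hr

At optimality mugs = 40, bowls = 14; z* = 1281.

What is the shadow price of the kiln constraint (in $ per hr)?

Check each constraint at x*: kiln 124/124 (tight); wheel time 202/202 (tight).
Dual feasibility on the basic columns requires 1·y_kiln + 4·y_wheel time = 21, 6·y_kiln + 3·y_wheel time = 31.5.
This yields shadow prices y_kiln = 3, y_wheel time = 4.5.
Shadow price of kiln = 3.

3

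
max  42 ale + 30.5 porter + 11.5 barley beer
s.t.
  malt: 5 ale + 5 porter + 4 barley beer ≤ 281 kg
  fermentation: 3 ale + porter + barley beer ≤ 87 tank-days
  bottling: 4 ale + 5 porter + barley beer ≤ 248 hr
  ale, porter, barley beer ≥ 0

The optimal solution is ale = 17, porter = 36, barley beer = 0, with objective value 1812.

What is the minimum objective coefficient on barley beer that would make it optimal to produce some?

12.5

Binding: fermentation and bottling. Non-binding: malt (16 unused).
Since malt is not tight, its dual is 0.
The binding rows give the dual system: 3·y_fermentation + 4·y_bottling = 42 and 1·y_fermentation + 5·y_bottling = 30.5.
→ y_fermentation = 8 and y_bottling = 4.5.
barley beer enters the basis when its profit ≥ yᵀa₃ = 8·1 + 4.5·1 = 12.5.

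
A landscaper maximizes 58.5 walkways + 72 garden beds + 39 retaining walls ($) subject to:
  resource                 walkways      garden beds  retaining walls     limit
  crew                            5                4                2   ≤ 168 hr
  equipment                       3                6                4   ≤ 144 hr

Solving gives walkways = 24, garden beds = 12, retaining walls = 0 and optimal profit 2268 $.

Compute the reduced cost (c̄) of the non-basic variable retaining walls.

At the optimum: crew uses 168 of 168 (binding); equipment uses 144 of 144 (binding).
From A_Bᵀ y = c: 5·y_crew + 3·y_equipment = 58.5; 4·y_crew + 6·y_equipment = 72.
→ y_crew = 7.5 and y_equipment = 7.
Reduced cost of retaining walls: c₃ − yᵀa₃ = 39 − (7.5·2 + 7·4) = 39 − 43 = -4.

-4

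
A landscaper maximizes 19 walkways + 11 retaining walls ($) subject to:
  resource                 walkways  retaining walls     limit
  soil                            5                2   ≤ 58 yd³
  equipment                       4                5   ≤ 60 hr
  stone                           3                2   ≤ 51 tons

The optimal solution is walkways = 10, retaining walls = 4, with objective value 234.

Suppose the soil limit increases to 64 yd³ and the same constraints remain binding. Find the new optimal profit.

Binding: soil and equipment. Non-binding: stone (13 unused).
Slack constraints have shadow price 0 (complementary slackness).
The binding rows give the dual system: 5·y_soil + 4·y_equipment = 19 and 2·y_soil + 5·y_equipment = 11.
This yields shadow prices y_soil = 3, y_equipment = 1.
Δz = y_soil·Δb = 3 × (6) = 18, so new z* = 234 + 18 = 252.

252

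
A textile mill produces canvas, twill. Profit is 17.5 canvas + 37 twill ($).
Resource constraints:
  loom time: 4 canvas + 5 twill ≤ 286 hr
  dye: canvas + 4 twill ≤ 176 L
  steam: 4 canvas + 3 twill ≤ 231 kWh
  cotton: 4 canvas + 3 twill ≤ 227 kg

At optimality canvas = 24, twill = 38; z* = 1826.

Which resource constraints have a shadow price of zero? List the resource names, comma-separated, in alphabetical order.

cotton, steam

loom time: 286/286 (binding)
dye: 176/176 (binding)
steam: 210/231 (slack 21)
cotton: 210/227 (slack 17)
By complementary slackness, a constraint with positive slack has shadow price 0 → cotton, steam.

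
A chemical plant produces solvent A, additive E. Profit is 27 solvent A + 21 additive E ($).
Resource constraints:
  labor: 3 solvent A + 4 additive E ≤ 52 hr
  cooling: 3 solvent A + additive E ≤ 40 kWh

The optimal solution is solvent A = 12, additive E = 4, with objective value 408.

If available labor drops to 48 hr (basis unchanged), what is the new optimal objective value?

Both labor and cooling are binding at x*.
The binding rows give the dual system: 3·y_labor + 3·y_cooling = 27 and 4·y_labor + 1·y_cooling = 21.
This yields shadow prices y_labor = 4, y_cooling = 5.
Δz = y_labor·Δb = 4 × (-4) = -16, so new z* = 408 − 16 = 392.

392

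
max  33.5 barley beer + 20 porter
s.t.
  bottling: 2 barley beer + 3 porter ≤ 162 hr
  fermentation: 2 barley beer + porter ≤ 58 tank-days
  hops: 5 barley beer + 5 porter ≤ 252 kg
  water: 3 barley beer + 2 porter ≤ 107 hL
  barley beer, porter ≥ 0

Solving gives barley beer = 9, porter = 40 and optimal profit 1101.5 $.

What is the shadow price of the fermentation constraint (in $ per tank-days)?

At the optimum: bottling uses 138 of 162 (slack = 24); fermentation uses 58 of 58 (binding); hops uses 245 of 252 (slack = 7); water uses 107 of 107 (binding).
Since bottling, hops are not tight, their duals are 0.
The binding rows give the dual system: 2·y_fermentation + 3·y_water = 33.5 and 1·y_fermentation + 2·y_water = 20.
Solving: y_fermentation = 7, y_water = 6.5.
Shadow price of fermentation = 7.

7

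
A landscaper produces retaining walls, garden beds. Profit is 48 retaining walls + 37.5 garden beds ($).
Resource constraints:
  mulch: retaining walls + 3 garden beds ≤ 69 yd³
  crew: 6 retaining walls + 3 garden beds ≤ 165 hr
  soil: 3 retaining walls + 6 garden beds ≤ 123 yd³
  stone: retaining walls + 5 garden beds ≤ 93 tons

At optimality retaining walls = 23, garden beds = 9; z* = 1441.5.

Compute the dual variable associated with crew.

6.5

Binding: crew and soil. Non-binding: mulch (19 unused), stone (25 unused).
By complementary slackness, y = 0 for the non-binding constraints.
From A_Bᵀ y = c: 6·y_crew + 3·y_soil = 48; 3·y_crew + 6·y_soil = 37.5.
This yields shadow prices y_crew = 6.5, y_soil = 3.
Shadow price of crew = 6.5.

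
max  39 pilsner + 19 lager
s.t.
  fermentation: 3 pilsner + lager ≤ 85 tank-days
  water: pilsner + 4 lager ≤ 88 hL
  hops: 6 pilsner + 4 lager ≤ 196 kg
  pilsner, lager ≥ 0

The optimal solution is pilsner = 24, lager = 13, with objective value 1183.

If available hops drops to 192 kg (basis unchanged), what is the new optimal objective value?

Binding: fermentation and hops. Non-binding: water (12 unused).
Since water is not tight, its dual is 0.
From A_Bᵀ y = c: 3·y_fermentation + 6·y_hops = 39; 1·y_fermentation + 4·y_hops = 19.
Solving: y_fermentation = 7, y_hops = 3.
Δz = y_hops·Δb = 3 × (-4) = -12, so new z* = 1183 − 12 = 1171.

1171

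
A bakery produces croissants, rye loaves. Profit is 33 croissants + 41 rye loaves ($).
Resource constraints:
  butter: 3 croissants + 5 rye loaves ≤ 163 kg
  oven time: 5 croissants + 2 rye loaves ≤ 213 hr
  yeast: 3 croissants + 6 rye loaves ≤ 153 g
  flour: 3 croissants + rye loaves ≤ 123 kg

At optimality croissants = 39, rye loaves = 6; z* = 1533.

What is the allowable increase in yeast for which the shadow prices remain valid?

Binding constraints: yeast, flour. The basis is B = [[3,6],[3,1]] with det -15.
Per unit increase in yeast, x* moves by d = (-0.0667, 0.2).
The basis stays optimal until butter becomes binding; allowable increase = 20 g.

20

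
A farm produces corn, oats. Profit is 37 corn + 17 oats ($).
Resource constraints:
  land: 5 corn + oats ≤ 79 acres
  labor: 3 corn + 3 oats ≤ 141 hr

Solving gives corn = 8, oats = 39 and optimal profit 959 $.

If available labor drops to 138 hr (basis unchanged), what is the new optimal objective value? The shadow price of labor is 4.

947

Δb = -3, so new z* = 959 + (4)·(-3) = 959 − 12 = 947.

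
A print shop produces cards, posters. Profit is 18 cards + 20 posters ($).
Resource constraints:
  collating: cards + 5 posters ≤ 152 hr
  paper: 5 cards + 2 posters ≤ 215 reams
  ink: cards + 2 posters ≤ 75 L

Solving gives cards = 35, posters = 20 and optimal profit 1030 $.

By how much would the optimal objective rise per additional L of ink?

Binding: paper and ink. Non-binding: collating (17 unused).
Slack constraints have shadow price 0 (complementary slackness).
From A_Bᵀ y = c: 5·y_paper + 1·y_ink = 18; 2·y_paper + 2·y_ink = 20.
→ y_paper = 2 and y_ink = 8.
Shadow price of ink = 8.

8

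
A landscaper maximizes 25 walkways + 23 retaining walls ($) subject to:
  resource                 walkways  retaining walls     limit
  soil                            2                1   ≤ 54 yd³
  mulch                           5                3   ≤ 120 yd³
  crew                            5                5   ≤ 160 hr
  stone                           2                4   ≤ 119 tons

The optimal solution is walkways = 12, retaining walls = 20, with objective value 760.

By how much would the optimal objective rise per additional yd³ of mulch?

1

Check each constraint at x*: soil 44/54 (slack 10); mulch 120/120 (tight); crew 160/160 (tight); stone 104/119 (slack 15).
Slack constraints have shadow price 0 (complementary slackness).
From A_Bᵀ y = c: 5·y_mulch + 5·y_crew = 25; 3·y_mulch + 5·y_crew = 23.
Solving: y_mulch = 1, y_crew = 4.
Shadow price of mulch = 1.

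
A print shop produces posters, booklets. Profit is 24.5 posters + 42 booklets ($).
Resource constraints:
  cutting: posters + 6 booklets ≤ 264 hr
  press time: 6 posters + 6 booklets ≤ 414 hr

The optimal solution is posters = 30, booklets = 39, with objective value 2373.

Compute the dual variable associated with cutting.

3.5

At the optimum: cutting uses 264 of 264 (binding); press time uses 414 of 414 (binding).
Dual feasibility on the basic columns requires 1·y_cutting + 6·y_press time = 24.5, 6·y_cutting + 6·y_press time = 42.
→ y_cutting = 3.5 and y_press time = 3.5.
Shadow price of cutting = 3.5.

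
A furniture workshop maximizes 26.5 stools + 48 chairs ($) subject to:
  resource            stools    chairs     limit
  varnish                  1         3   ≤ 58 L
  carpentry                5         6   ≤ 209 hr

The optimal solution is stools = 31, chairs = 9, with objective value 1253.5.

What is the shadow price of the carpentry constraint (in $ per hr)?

3.5

Both varnish and carpentry are binding at x*.
Dual feasibility on the basic columns requires 1·y_varnish + 5·y_carpentry = 26.5, 3·y_varnish + 6·y_carpentry = 48.
Solving: y_varnish = 9, y_carpentry = 3.5.
Shadow price of carpentry = 3.5.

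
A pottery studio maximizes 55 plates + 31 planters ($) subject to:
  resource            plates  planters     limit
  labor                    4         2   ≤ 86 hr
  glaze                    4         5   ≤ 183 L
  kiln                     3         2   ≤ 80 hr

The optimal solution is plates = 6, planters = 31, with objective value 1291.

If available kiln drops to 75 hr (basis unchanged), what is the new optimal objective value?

At the optimum: labor uses 86 of 86 (binding); glaze uses 179 of 183 (slack = 4); kiln uses 80 of 80 (binding).
Since glaze is not tight, its dual is 0.
From A_Bᵀ y = c: 4·y_labor + 3·y_kiln = 55; 2·y_labor + 2·y_kiln = 31.
→ y_labor = 8.5 and y_kiln = 7.
Δz = y_kiln·Δb = 7 × (-5) = -35, so new z* = 1291 − 35 = 1256.

1256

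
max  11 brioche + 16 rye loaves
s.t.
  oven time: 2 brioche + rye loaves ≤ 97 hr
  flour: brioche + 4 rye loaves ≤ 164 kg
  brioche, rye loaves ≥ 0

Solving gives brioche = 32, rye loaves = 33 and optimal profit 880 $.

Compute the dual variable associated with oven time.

4

Both oven time and flour are binding at x*.
Dual feasibility on the basic columns requires 2·y_oven time + 1·y_flour = 11, 1·y_oven time + 4·y_flour = 16.
→ y_oven time = 4 and y_flour = 3.
Shadow price of oven time = 4.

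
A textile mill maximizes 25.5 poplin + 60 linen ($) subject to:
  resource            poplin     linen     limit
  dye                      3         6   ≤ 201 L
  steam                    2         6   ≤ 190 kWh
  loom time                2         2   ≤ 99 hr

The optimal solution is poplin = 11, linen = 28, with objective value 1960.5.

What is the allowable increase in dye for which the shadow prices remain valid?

Binding constraints: dye, steam. The basis is B = [[3,6],[2,6]] with det 6.
Per unit increase in dye, x* moves by d = (1, -0.3333).
The basis stays optimal until loom time becomes binding; allowable increase = 15.75 L.

15.75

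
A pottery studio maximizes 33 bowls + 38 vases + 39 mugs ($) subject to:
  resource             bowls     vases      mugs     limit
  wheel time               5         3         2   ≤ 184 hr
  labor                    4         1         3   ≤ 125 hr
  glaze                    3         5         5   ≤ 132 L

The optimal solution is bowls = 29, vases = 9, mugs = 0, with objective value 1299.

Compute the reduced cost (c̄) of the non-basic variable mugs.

-5

Check each constraint at x*: wheel time 172/184 (slack 12); labor 125/125 (tight); glaze 132/132 (tight).
Since wheel time is not tight, its dual is 0.
From A_Bᵀ y = c: 4·y_labor + 3·y_glaze = 33; 1·y_labor + 5·y_glaze = 38.
→ y_labor = 3 and y_glaze = 7.
Reduced cost of mugs: c₃ − yᵀa₃ = 39 − (3·3 + 7·5) = 39 − 44 = -5.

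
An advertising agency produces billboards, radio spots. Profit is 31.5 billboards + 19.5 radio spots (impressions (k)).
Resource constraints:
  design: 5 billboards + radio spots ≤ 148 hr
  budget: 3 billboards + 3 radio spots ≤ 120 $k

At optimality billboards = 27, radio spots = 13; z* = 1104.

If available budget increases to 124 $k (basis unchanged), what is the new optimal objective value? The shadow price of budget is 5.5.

1126

Δb = 4, so new z* = 1104 + (5.5)·(4) = 1104 + 22 = 1126.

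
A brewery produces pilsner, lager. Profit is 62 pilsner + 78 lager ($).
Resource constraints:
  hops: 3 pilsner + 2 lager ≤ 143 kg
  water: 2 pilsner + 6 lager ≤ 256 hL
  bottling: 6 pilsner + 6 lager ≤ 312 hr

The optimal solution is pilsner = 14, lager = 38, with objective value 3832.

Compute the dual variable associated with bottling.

9

At the optimum: hops uses 118 of 143 (slack = 25); water uses 256 of 256 (binding); bottling uses 312 of 312 (binding).
By complementary slackness, y = 0 for the non-binding constraint.
Dual feasibility on the basic columns requires 2·y_water + 6·y_bottling = 62, 6·y_water + 6·y_bottling = 78.
→ y_water = 4 and y_bottling = 9.
Shadow price of bottling = 9.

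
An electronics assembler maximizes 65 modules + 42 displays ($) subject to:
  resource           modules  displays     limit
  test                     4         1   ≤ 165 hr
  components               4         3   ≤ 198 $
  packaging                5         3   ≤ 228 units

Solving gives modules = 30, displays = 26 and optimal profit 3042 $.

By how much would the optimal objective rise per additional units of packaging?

Check each constraint at x*: test 146/165 (slack 19); components 198/198 (tight); packaging 228/228 (tight).
Since test is not tight, its dual is 0.
From A_Bᵀ y = c: 4·y_components + 5·y_packaging = 65; 3·y_components + 3·y_packaging = 42.
This yields shadow prices y_components = 5, y_packaging = 9.
Shadow price of packaging = 9.

9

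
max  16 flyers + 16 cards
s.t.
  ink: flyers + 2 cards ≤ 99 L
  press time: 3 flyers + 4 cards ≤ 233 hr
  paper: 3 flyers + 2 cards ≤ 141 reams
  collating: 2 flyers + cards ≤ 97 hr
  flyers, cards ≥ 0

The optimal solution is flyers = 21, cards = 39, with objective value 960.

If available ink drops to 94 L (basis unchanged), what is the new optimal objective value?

At the optimum: ink uses 99 of 99 (binding); press time uses 219 of 233 (slack = 14); paper uses 141 of 141 (binding); collating uses 81 of 97 (slack = 16).
Since press time, collating are not tight, their duals are 0.
From A_Bᵀ y = c: 1·y_ink + 3·y_paper = 16; 2·y_ink + 2·y_paper = 16.
→ y_ink = 4 and y_paper = 4.
Δz = y_ink·Δb = 4 × (-5) = -20, so new z* = 960 − 20 = 940.

940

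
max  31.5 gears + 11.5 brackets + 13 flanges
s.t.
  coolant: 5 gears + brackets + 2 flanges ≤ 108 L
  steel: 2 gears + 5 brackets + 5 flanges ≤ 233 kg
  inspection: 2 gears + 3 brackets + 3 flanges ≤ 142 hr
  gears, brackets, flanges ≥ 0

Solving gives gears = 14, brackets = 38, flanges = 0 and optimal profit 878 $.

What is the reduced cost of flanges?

-4

Check each constraint at x*: coolant 108/108 (tight); steel 218/233 (slack 15); inspection 142/142 (tight).
Slack constraints have shadow price 0 (complementary slackness).
From A_Bᵀ y = c: 5·y_coolant + 2·y_inspection = 31.5; 1·y_coolant + 3·y_inspection = 11.5.
Solving: y_coolant = 5.5, y_inspection = 2.
Reduced cost of flanges: c₃ − yᵀa₃ = 13 − (5.5·2 + 2·3) = 13 − 17 = -4.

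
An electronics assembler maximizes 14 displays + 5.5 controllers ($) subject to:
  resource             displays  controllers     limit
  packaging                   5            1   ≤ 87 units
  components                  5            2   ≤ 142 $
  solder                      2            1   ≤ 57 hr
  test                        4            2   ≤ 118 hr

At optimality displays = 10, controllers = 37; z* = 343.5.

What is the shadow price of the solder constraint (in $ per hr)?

At the optimum: packaging uses 87 of 87 (binding); components uses 124 of 142 (slack = 18); solder uses 57 of 57 (binding); test uses 114 of 118 (slack = 4).
Since components, test are not tight, their duals are 0.
From A_Bᵀ y = c: 5·y_packaging + 2·y_solder = 14; 1·y_packaging + 1·y_solder = 5.5.
→ y_packaging = 1 and y_solder = 4.5.
Shadow price of solder = 4.5.

4.5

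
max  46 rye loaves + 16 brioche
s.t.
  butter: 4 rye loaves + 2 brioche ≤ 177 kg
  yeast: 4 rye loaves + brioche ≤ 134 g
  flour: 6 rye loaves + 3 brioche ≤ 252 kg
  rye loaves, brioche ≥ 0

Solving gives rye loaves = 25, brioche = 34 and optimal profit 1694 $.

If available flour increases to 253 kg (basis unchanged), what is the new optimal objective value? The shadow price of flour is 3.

Δb = 1, so new z* = 1694 + (3)·(1) = 1694 + 3 = 1697.

1697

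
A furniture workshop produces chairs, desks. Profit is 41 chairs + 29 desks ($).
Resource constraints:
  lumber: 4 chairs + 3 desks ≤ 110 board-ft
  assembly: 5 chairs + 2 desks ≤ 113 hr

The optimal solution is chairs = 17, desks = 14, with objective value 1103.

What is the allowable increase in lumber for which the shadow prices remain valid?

Binding constraints: lumber, assembly. The basis is B = [[4,3],[5,2]] with det -7.
Per unit increase in lumber, x* moves by d = (-0.2857, 0.7143).
The basis stays optimal until chairs reaches 0; allowable increase = 59.5 board-ft.

59.5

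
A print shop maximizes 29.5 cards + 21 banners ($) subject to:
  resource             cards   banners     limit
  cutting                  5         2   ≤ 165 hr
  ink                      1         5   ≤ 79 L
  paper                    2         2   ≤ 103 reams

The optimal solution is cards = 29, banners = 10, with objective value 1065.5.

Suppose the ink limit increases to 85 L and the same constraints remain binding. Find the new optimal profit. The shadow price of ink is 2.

1077.5

Δb = 6, so new z* = 1065.5 + (2)·(6) = 1065.5 + 12 = 1077.5.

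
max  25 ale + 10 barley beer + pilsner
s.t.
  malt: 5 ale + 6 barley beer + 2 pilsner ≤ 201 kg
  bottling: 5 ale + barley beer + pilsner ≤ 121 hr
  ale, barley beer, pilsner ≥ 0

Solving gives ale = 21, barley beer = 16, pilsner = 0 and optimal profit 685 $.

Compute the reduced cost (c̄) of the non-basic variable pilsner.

-5

Both malt and bottling are binding at x*.
From A_Bᵀ y = c: 5·y_malt + 5·y_bottling = 25; 6·y_malt + 1·y_bottling = 10.
This yields shadow prices y_malt = 1, y_bottling = 4.
Reduced cost of pilsner: c₃ − yᵀa₃ = 1 − (1·2 + 4·1) = 1 − 6 = -5.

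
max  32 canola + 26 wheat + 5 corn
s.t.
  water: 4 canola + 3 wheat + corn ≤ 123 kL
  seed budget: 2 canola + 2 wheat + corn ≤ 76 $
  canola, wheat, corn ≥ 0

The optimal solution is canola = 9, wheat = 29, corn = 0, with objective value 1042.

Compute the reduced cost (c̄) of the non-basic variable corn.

Both water and seed budget are binding at x*.
The binding rows give the dual system: 4·y_water + 2·y_seed budget = 32 and 3·y_water + 2·y_seed budget = 26.
Solving: y_water = 6, y_seed budget = 4.
Reduced cost of corn: c₃ − yᵀa₃ = 5 − (6·1 + 4·1) = 5 − 10 = -5.

-5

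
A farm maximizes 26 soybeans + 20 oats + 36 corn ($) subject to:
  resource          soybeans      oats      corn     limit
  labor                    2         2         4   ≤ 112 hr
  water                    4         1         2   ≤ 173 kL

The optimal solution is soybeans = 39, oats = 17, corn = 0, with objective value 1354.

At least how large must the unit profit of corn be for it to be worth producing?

40

Check each constraint at x*: labor 112/112 (tight); water 173/173 (tight).
Dual feasibility on the basic columns requires 2·y_labor + 4·y_water = 26, 2·y_labor + 1·y_water = 20.
This yields shadow prices y_labor = 9, y_water = 2.
corn enters the basis when its profit ≥ yᵀa₃ = 9·4 + 2·2 = 40.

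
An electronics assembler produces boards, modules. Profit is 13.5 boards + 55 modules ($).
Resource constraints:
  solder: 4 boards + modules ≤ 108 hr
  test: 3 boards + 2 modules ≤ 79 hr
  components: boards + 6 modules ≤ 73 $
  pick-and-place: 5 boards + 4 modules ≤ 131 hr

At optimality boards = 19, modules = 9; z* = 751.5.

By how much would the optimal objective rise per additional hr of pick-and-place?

Binding: components and pick-and-place. Non-binding: solder (23 unused), test (4 unused).
By complementary slackness, y = 0 for the non-binding constraints.
Dual feasibility on the basic columns requires 1·y_components + 5·y_pick-and-place = 13.5, 6·y_components + 4·y_pick-and-place = 55.
→ y_components = 8.5 and y_pick-and-place = 1.
Shadow price of pick-and-place = 1.

1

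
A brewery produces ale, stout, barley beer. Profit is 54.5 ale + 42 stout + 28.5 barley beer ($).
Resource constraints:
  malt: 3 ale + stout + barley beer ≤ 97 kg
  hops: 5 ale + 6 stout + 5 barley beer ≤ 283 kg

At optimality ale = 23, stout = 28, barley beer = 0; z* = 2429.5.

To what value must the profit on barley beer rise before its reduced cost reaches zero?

36.5

Check each constraint at x*: malt 97/97 (tight); hops 283/283 (tight).
From A_Bᵀ y = c: 3·y_malt + 5·y_hops = 54.5; 1·y_malt + 6·y_hops = 42.
This yields shadow prices y_malt = 9, y_hops = 5.5.
barley beer enters the basis when its profit ≥ yᵀa₃ = 9·1 + 5.5·5 = 36.5.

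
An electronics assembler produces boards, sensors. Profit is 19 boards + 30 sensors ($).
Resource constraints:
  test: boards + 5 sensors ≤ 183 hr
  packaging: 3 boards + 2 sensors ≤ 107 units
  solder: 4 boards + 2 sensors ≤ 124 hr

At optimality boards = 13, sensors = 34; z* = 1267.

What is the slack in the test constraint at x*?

0

test used = 1·13 + 5·34 = 183; slack = 183 − 183 = 0.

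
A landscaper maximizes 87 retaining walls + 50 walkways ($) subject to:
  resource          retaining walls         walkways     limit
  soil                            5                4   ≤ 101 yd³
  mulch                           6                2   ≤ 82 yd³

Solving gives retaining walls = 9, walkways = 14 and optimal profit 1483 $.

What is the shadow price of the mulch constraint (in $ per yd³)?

7

At the optimum: soil uses 101 of 101 (binding); mulch uses 82 of 82 (binding).
The binding rows give the dual system: 5·y_soil + 6·y_mulch = 87 and 4·y_soil + 2·y_mulch = 50.
This yields shadow prices y_soil = 9, y_mulch = 7.
Shadow price of mulch = 7.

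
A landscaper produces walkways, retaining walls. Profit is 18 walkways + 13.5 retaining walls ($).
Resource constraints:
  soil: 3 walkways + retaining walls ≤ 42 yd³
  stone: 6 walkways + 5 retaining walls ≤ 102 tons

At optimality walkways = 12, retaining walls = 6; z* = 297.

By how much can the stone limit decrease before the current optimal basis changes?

Binding constraints: soil, stone. The basis is B = [[3,1],[6,5]] with det 9.
Per unit decrease in stone, x* moves by d = (0.1111, -0.3333).
The basis stays optimal until retaining walls reaches 0; allowable decrease = 18 tons.

18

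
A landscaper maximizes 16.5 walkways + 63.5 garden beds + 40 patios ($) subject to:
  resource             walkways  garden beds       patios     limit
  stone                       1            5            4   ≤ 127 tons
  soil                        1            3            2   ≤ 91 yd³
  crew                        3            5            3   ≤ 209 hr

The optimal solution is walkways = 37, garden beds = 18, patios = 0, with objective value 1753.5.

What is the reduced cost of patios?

Binding: stone and soil. Non-binding: crew (8 unused).
Slack constraints have shadow price 0 (complementary slackness).
Dual feasibility on the basic columns requires 1·y_stone + 1·y_soil = 16.5, 5·y_stone + 3·y_soil = 63.5.
→ y_stone = 7 and y_soil = 9.5.
Reduced cost of patios: c₃ − yᵀa₃ = 40 − (7·4 + 9.5·2) = 40 − 47 = -7.

-7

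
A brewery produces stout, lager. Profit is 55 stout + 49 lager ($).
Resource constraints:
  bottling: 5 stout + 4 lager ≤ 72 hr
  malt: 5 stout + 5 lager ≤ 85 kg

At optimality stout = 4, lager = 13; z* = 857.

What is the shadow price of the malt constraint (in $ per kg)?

Both bottling and malt are binding at x*.
From A_Bᵀ y = c: 5·y_bottling + 5·y_malt = 55; 4·y_bottling + 5·y_malt = 49.
This yields shadow prices y_bottling = 6, y_malt = 5.
Shadow price of malt = 5.

5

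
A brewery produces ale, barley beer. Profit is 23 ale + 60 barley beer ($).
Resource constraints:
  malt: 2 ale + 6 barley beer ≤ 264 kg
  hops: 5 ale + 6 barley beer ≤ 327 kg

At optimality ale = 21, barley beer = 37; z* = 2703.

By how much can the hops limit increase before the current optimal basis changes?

333

Binding constraints: malt, hops. The basis is B = [[2,6],[5,6]] with det -18.
Per unit increase in hops, x* moves by d = (0.3333, -0.1111).
The basis stays optimal until barley beer reaches 0; allowable increase = 333 kg.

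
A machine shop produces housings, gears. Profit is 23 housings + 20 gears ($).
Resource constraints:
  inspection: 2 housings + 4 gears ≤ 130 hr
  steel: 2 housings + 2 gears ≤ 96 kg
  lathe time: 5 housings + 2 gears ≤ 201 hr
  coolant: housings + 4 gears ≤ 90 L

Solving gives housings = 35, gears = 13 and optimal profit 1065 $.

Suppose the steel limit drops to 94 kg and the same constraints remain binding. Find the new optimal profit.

Check each constraint at x*: inspection 122/130 (slack 8); steel 96/96 (tight); lathe time 201/201 (tight); coolant 87/90 (slack 3).
Slack constraints have shadow price 0 (complementary slackness).
From A_Bᵀ y = c: 2·y_steel + 5·y_lathe time = 23; 2·y_steel + 2·y_lathe time = 20.
→ y_steel = 9 and y_lathe time = 1.
Δz = y_steel·Δb = 9 × (-2) = -18, so new z* = 1065 − 18 = 1047.

1047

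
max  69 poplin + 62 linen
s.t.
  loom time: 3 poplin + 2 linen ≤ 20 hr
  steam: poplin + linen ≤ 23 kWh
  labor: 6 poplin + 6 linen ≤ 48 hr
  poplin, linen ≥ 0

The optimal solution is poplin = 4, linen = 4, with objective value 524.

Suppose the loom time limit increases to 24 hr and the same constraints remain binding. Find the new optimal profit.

Binding: loom time and labor. Non-binding: steam (15 unused).
Slack constraints have shadow price 0 (complementary slackness).
From A_Bᵀ y = c: 3·y_loom time + 6·y_labor = 69; 2·y_loom time + 6·y_labor = 62.
This yields shadow prices y_loom time = 7, y_labor = 8.
Δz = y_loom time·Δb = 7 × (4) = 28, so new z* = 524 + 28 = 552.

552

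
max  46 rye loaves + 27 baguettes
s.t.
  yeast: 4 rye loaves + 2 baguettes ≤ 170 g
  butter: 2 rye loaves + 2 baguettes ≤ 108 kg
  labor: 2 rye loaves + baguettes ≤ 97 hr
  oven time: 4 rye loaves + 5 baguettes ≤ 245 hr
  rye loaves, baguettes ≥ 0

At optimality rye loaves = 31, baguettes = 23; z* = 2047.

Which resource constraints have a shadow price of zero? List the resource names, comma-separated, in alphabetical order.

labor, oven time

yeast: 170/170 (binding)
butter: 108/108 (binding)
labor: 85/97 (slack 12)
oven time: 239/245 (slack 6)
By complementary slackness, a constraint with positive slack has shadow price 0 → labor, oven time.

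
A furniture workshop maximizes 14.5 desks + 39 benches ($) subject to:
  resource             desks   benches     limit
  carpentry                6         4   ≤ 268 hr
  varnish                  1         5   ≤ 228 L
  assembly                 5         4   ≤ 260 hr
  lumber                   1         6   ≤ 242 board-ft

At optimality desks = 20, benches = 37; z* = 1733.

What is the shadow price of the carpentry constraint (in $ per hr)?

1.5

Check each constraint at x*: carpentry 268/268 (tight); varnish 205/228 (slack 23); assembly 248/260 (slack 12); lumber 242/242 (tight).
By complementary slackness, y = 0 for the non-binding constraints.
From A_Bᵀ y = c: 6·y_carpentry + 1·y_lumber = 14.5; 4·y_carpentry + 6·y_lumber = 39.
This yields shadow prices y_carpentry = 1.5, y_lumber = 5.5.
Shadow price of carpentry = 1.5.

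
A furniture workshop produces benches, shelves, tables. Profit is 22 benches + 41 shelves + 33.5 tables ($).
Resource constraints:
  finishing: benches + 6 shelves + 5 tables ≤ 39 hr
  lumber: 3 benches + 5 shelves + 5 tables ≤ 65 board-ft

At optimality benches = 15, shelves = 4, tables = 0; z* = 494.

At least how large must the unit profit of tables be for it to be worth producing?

40

Check each constraint at x*: finishing 39/39 (tight); lumber 65/65 (tight).
The binding rows give the dual system: 1·y_finishing + 3·y_lumber = 22 and 6·y_finishing + 5·y_lumber = 41.
This yields shadow prices y_finishing = 1, y_lumber = 7.
tables enters the basis when its profit ≥ yᵀa₃ = 1·5 + 7·5 = 40.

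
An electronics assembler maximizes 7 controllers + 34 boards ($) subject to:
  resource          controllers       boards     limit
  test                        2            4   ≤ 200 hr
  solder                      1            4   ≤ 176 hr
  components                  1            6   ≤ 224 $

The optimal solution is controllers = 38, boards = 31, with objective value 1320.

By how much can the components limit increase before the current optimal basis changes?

28

Binding constraints: test, components. The basis is B = [[2,4],[1,6]] with det 8.
Per unit increase in components, x* moves by d = (-0.5, 0.25).
The basis stays optimal until solder becomes binding; allowable increase = 28 $.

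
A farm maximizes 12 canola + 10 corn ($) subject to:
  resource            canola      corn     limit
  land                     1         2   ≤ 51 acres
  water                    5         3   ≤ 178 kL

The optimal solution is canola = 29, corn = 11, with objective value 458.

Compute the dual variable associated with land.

Check each constraint at x*: land 51/51 (tight); water 178/178 (tight).
The binding rows give the dual system: 1·y_land + 5·y_water = 12 and 2·y_land + 3·y_water = 10.
→ y_land = 2 and y_water = 2.
Shadow price of land = 2.

2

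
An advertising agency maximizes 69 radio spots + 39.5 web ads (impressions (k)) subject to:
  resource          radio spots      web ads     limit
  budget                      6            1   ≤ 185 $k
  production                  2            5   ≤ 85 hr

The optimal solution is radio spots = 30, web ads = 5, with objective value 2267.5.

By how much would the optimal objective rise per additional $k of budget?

9.5

At the optimum: budget uses 185 of 185 (binding); production uses 85 of 85 (binding).
The binding rows give the dual system: 6·y_budget + 2·y_production = 69 and 1·y_budget + 5·y_production = 39.5.
Solving: y_budget = 9.5, y_production = 6.
Shadow price of budget = 9.5.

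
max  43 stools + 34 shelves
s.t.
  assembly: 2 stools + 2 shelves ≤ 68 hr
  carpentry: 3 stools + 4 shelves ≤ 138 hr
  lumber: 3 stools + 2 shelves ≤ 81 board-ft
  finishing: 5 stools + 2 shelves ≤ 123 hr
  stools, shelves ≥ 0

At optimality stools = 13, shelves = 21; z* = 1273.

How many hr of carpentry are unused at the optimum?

15

carpentry used = 3·13 + 4·21 = 123; slack = 138 − 123 = 15.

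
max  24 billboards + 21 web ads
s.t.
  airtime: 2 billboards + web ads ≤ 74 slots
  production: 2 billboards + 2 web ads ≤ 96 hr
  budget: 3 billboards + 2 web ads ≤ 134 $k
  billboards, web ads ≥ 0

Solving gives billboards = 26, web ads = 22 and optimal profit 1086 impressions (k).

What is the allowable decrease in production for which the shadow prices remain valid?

Binding constraints: airtime, production. The basis is B = [[2,1],[2,2]] with det 2.
Per unit decrease in production, x* moves by d = (0.5, -1).
The basis stays optimal until web ads reaches 0; allowable decrease = 22 hr.

22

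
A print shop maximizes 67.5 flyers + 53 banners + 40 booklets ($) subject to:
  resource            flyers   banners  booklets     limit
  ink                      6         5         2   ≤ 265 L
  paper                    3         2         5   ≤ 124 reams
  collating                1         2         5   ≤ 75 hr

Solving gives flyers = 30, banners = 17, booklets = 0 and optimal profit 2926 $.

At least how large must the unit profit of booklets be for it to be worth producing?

48.5

Check each constraint at x*: ink 265/265 (tight); paper 124/124 (tight); collating 64/75 (slack 11).
Slack constraints have shadow price 0 (complementary slackness).
From A_Bᵀ y = c: 6·y_ink + 3·y_paper = 67.5; 5·y_ink + 2·y_paper = 53.
→ y_ink = 8 and y_paper = 6.5.
booklets enters the basis when its profit ≥ yᵀa₃ = 8·2 + 6.5·5 = 48.5.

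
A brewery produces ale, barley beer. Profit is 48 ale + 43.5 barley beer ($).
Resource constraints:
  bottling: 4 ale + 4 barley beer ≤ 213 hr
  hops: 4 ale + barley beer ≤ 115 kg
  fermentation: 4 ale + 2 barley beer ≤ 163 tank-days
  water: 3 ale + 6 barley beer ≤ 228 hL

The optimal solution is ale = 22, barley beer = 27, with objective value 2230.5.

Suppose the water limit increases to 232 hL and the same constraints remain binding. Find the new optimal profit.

2254.5

Binding: hops and water. Non-binding: bottling (17 unused), fermentation (21 unused).
Slack constraints have shadow price 0 (complementary slackness).
The binding rows give the dual system: 4·y_hops + 3·y_water = 48 and 1·y_hops + 6·y_water = 43.5.
Solving: y_hops = 7.5, y_water = 6.
Δz = y_water·Δb = 6 × (4) = 24, so new z* = 2230.5 + 24 = 2254.5.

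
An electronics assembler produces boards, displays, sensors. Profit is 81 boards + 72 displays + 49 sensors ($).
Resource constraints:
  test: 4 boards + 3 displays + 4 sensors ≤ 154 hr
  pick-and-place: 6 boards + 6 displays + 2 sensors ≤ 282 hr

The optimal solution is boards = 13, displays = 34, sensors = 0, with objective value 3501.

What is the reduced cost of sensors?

Check each constraint at x*: test 154/154 (tight); pick-and-place 282/282 (tight).
Dual feasibility on the basic columns requires 4·y_test + 6·y_pick-and-place = 81, 3·y_test + 6·y_pick-and-place = 72.
Solving: y_test = 9, y_pick-and-place = 7.5.
Reduced cost of sensors: c₃ − yᵀa₃ = 49 − (9·4 + 7.5·2) = 49 − 51 = -2.

-2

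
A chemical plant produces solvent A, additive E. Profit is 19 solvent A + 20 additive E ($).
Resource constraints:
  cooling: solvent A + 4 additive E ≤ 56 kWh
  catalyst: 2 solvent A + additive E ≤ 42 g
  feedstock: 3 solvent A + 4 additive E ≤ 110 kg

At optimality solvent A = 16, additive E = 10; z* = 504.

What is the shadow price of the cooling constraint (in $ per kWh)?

3

Binding: cooling and catalyst. Non-binding: feedstock (22 unused).
Since feedstock is not tight, its dual is 0.
From A_Bᵀ y = c: 1·y_cooling + 2·y_catalyst = 19; 4·y_cooling + 1·y_catalyst = 20.
This yields shadow prices y_cooling = 3, y_catalyst = 8.
Shadow price of cooling = 3.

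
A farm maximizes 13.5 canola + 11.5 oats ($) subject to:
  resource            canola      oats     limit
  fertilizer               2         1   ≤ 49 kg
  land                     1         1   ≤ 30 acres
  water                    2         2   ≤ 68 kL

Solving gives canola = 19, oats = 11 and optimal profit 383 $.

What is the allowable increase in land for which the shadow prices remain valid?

Binding constraints: fertilizer, land. The basis is B = [[2,1],[1,1]] with det 1.
Per unit increase in land, x* moves by d = (-1, 2).
The basis stays optimal until water becomes binding; allowable increase = 4 acres.

4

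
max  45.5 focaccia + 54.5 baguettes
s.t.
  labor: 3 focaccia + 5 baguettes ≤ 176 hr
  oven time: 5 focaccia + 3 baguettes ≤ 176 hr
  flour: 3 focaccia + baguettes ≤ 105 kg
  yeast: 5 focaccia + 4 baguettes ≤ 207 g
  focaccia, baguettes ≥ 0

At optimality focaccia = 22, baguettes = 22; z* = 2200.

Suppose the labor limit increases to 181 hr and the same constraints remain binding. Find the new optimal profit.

At the optimum: labor uses 176 of 176 (binding); oven time uses 176 of 176 (binding); flour uses 88 of 105 (slack = 17); yeast uses 198 of 207 (slack = 9).
Since flour, yeast are not tight, their duals are 0.
The binding rows give the dual system: 3·y_labor + 5·y_oven time = 45.5 and 5·y_labor + 3·y_oven time = 54.5.
→ y_labor = 8.5 and y_oven time = 4.
Δz = y_labor·Δb = 8.5 × (5) = 42.5, so new z* = 2200 + 42.5 = 2242.5.

2242.5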